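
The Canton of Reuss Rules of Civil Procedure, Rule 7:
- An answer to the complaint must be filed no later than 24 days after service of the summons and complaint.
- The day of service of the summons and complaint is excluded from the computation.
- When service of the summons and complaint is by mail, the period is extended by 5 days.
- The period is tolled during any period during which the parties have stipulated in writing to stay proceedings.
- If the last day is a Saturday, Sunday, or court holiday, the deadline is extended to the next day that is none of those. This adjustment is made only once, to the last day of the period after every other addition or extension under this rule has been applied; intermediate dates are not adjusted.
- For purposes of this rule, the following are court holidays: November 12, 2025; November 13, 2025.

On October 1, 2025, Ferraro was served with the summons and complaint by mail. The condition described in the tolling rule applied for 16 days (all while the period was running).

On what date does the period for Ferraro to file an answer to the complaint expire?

24 days after October 1, 2025 is October 25, 2025.
Service was by mail, adding 5 days: October 25, 2025 + 5 days = October 30, 2025.
Tolling adds 16 days: October 30, 2025 + 16 days = November 15, 2025.
November 15, 2025 is Saturday; November 16, 2025 is Sunday. The next qualifying day is November 17, 2025.

November 17, 2025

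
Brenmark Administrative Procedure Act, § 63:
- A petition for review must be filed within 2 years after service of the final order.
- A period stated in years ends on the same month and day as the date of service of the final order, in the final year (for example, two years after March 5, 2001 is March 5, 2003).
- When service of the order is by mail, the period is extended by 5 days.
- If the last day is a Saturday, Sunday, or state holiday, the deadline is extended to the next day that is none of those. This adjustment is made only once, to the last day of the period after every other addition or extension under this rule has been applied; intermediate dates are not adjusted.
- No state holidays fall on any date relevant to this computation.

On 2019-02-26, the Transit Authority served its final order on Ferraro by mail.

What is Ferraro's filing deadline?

March 3, 2021

2 years after 2019-02-26 is February 26, 2021.
Service was by mail, adding 5 days: February 26, 2021 + 5 days = March 3, 2021.
March 3, 2021 is a Wednesday and not a state holiday, so no extension applies.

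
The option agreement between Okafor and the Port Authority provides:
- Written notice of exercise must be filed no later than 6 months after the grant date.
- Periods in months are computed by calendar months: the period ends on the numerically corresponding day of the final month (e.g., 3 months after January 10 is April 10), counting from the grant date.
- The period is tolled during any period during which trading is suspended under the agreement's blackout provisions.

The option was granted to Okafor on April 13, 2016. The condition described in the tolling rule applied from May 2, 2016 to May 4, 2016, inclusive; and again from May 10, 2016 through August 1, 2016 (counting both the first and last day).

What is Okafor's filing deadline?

6 months after April 13, 2016 is October 13, 2016.
From May 2, 2016 through May 4, 2016 inclusive is 3 days; tolling adds 3 days: October 13, 2016 + 3 days = October 16, 2016.
From May 10, 2016 through August 1, 2016 inclusive is 84 days; tolling adds 84 days: October 16, 2016 + 84 days = January 8, 2017.

January 8, 2017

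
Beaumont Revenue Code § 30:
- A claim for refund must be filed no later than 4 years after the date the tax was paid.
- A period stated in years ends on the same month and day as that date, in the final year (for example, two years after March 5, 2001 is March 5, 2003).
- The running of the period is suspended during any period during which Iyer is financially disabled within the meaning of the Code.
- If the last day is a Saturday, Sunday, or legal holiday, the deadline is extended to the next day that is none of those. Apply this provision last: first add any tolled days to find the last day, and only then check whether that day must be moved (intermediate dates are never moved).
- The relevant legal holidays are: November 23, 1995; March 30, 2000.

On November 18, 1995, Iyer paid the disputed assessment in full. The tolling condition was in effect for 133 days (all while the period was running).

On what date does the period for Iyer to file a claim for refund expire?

March 31, 2000

4 years after November 18, 1995 is November 18, 1999.
Tolling adds 133 days: November 18, 1999 + 133 days = March 30, 2000.
March 30, 2000 is a listed holiday. The next qualifying day is March 31, 2000.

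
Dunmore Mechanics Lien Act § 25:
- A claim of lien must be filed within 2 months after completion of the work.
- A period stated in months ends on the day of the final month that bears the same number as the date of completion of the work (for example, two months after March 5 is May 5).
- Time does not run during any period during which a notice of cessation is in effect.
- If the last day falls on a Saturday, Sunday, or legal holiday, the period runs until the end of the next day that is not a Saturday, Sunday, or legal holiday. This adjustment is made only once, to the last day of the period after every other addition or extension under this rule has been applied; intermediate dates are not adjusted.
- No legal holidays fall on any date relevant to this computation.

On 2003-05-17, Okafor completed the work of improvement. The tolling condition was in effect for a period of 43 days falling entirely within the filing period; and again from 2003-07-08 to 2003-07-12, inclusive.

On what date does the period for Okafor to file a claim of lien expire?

2 months after 2003-05-17 is July 17, 2003.
Tolling adds 43 days: July 17, 2003 + 43 days = August 29, 2003.
From July 8, 2003 through July 12, 2003 inclusive is 5 days; tolling adds 5 days: August 29, 2003 + 5 days = September 3, 2003.
September 3, 2003 is a Wednesday and not a legal holiday, so no extension applies.

September 3, 2003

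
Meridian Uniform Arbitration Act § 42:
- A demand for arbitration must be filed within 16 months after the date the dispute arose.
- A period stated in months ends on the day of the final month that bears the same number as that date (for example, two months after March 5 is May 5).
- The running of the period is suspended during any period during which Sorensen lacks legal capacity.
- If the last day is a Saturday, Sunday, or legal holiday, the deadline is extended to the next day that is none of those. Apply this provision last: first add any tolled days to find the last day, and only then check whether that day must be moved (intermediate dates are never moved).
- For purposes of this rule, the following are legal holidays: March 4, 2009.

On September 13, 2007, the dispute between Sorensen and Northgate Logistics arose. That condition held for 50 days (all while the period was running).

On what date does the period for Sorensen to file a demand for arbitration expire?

March 5, 2009

16 months after September 13, 2007 is January 13, 2009.
Tolling adds 50 days: January 13, 2009 + 50 days = March 4, 2009.
March 4, 2009 is a listed holiday. The next qualifying day is March 5, 2009.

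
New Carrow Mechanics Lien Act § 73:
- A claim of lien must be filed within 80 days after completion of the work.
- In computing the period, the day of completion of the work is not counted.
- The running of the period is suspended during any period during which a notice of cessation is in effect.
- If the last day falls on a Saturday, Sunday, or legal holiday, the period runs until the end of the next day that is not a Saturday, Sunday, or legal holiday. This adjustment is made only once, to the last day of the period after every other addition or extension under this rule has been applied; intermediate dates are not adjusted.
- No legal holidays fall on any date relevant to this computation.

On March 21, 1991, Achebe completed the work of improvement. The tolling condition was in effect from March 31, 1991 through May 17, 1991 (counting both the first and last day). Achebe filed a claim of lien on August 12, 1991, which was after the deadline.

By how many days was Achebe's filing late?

14 days

80 days after March 21, 1991 is June 9, 1991.
From March 31, 1991 through May 17, 1991 inclusive is 48 days; tolling adds 48 days: June 9, 1991 + 48 days = July 27, 1991.
July 27, 1991 is Saturday; July 28, 1991 is Sunday. The next qualifying day is July 29, 1991.
The deadline is July 29, 1991; from July 29, 1991 to August 12, 1991 is 14 days.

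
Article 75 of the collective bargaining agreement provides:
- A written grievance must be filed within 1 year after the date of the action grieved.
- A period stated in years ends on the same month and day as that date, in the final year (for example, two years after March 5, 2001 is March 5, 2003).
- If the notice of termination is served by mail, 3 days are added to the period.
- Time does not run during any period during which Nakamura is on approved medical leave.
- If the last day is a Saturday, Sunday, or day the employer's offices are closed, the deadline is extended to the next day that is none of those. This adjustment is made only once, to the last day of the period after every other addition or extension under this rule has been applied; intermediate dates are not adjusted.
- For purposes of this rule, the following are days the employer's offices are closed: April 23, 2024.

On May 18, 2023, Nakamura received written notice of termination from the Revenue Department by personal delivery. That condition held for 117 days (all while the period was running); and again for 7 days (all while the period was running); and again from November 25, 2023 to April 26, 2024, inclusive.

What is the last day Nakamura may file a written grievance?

1 year after May 18, 2023 is May 18, 2024.
Service was not by mail, so no mail extension applies.
Tolling adds 117 days: May 18, 2024 + 117 days = September 12, 2024.
Tolling adds 7 days: September 12, 2024 + 7 days = September 19, 2024.
From November 25, 2023 through April 26, 2024 inclusive is 154 days; tolling adds 154 days: September 19, 2024 + 154 days = February 20, 2025.
February 20, 2025 is a Thursday and not a day the employer's offices are closed, so no extension applies.

February 20, 2025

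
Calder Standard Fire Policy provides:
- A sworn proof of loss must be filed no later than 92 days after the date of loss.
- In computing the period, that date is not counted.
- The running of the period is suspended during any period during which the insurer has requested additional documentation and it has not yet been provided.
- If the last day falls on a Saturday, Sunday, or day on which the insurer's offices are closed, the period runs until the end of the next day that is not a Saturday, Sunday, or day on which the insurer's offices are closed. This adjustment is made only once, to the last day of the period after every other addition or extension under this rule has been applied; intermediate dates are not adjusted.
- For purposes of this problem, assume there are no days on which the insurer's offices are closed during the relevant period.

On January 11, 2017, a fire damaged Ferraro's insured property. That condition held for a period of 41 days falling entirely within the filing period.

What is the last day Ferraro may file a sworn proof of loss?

May 24, 2017

92 days after January 11, 2017 is April 13, 2017.
Tolling adds 41 days: April 13, 2017 + 41 days = May 24, 2017.
May 24, 2017 is a Wednesday and not a day on which the insurer's offices are closed, so no extension applies.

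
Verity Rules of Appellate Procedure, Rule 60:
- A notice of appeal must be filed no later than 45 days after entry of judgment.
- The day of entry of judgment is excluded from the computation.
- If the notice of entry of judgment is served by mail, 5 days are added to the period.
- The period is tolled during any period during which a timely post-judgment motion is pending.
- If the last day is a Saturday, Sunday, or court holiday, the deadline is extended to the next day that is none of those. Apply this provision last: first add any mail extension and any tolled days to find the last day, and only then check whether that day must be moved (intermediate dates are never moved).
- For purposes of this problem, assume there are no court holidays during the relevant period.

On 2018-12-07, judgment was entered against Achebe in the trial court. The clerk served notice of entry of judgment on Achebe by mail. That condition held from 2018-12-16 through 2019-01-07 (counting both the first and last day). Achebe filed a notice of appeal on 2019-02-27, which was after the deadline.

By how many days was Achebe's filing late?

45 days after 2018-12-07 is January 21, 2019.
Service was by mail, adding 5 days: January 21, 2019 + 5 days = January 26, 2019.
From December 16, 2018 through January 7, 2019 inclusive is 23 days; tolling adds 23 days: January 26, 2019 + 23 days = February 18, 2019.
February 18, 2019 is a Monday and not a court holiday, so no extension applies.
The deadline is February 18, 2019; from February 18, 2019 to February 27, 2019 is 9 days.

9 days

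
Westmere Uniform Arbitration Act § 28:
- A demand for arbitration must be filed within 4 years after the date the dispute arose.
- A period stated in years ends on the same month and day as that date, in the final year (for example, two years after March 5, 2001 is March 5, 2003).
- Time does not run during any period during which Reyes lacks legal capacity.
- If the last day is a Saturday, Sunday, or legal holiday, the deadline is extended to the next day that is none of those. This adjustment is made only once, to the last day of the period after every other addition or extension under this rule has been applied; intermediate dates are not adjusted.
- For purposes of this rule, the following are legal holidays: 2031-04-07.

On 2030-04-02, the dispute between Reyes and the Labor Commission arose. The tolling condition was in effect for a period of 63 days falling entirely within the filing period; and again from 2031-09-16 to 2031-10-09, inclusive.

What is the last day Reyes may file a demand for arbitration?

June 28, 2034

4 years after 2030-04-02 is April 2, 2034.
Tolling adds 63 days: April 2, 2034 + 63 days = June 4, 2034.
From September 16, 2031 through October 9, 2031 inclusive is 24 days; tolling adds 24 days: June 4, 2034 + 24 days = June 28, 2034.
June 28, 2034 is a Wednesday and not a legal holiday, so no extension applies.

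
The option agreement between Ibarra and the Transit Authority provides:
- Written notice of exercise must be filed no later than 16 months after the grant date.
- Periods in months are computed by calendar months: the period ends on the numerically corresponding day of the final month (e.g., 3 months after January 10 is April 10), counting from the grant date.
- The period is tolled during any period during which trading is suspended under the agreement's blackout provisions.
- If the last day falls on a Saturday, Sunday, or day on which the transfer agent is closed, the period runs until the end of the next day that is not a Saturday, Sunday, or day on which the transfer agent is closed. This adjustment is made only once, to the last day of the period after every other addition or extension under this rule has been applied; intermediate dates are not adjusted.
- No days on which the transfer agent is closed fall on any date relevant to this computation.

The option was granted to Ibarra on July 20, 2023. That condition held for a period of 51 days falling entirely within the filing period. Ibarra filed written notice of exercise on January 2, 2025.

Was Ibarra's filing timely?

16 months after July 20, 2023 is November 20, 2024.
Tolling adds 51 days: November 20, 2024 + 51 days = January 10, 2025.
January 10, 2025 is a Friday and not a day on which the transfer agent is closed, so no extension applies.
The deadline is January 10, 2025; the filing on January 2, 2025 is on or before that date.

Yes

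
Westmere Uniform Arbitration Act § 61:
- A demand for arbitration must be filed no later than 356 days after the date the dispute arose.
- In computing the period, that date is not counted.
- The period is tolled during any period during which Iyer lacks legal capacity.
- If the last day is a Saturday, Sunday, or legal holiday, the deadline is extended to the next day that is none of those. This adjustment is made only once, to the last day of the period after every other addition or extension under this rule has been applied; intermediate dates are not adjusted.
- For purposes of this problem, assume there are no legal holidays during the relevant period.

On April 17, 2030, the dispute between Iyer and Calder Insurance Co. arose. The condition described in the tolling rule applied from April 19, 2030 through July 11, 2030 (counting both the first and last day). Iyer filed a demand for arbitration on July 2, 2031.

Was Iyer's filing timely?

No

356 days after April 17, 2030 is April 8, 2031.
From April 19, 2030 through July 11, 2030 inclusive is 84 days; tolling adds 84 days: April 8, 2031 + 84 days = July 1, 2031.
July 1, 2031 is a Tuesday and not a legal holiday, so no extension applies.
The deadline is July 1, 2031; the filing on July 2, 2031 is after that date.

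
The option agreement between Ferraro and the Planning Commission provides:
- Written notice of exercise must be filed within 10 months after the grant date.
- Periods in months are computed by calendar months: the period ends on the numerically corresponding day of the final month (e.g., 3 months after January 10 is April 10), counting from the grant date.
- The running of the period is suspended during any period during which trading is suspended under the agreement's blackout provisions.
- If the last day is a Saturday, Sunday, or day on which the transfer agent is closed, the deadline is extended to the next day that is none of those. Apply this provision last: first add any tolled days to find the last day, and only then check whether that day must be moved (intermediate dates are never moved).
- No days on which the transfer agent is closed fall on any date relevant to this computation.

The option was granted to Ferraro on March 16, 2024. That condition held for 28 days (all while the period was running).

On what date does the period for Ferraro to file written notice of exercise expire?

February 13, 2025

10 months after March 16, 2024 is January 16, 2025.
Tolling adds 28 days: January 16, 2025 + 28 days = February 13, 2025.
February 13, 2025 is a Thursday and not a day on which the transfer agent is closed, so no extension applies.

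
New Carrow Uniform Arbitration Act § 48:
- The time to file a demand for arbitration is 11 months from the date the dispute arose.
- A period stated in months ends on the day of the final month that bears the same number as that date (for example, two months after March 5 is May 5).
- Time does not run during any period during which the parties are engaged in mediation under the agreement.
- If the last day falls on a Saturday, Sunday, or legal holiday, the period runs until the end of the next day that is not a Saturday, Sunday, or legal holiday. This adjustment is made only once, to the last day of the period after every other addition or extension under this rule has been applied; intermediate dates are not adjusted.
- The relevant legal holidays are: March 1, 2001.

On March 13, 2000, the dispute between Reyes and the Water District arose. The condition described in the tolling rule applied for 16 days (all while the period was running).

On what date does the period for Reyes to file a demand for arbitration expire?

11 months after March 13, 2000 is February 13, 2001.
Tolling adds 16 days: February 13, 2001 + 16 days = March 1, 2001.
March 1, 2001 is a listed holiday. The next qualifying day is March 2, 2001.

March 2, 2001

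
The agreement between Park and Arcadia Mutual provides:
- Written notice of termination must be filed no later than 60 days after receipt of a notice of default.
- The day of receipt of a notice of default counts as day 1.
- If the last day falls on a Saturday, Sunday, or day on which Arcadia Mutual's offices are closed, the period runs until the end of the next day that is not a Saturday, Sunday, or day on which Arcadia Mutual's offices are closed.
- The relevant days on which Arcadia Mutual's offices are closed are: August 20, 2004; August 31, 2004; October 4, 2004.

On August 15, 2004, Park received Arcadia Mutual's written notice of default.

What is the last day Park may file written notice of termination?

Counting August 15, 2004 as day 1, day 60 is October 13, 2004.
October 13, 2004 is a Wednesday and not a day on which Arcadia Mutual's offices are closed, so no extension applies.

October 13, 2004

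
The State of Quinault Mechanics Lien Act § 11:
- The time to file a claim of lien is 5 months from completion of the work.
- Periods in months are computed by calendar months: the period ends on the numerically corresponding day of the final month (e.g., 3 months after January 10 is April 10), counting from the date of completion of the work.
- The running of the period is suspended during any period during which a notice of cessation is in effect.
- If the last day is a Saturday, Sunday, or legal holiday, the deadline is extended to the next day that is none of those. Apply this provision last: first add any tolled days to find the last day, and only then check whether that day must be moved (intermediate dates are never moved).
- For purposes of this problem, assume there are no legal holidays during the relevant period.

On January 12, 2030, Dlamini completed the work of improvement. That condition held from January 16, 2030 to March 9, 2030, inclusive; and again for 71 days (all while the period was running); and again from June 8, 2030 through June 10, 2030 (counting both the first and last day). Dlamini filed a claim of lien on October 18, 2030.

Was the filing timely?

5 months after January 12, 2030 is June 12, 2030.
From January 16, 2030 through March 9, 2030 inclusive is 53 days; tolling adds 53 days: June 12, 2030 + 53 days = August 4, 2030.
Tolling adds 71 days: August 4, 2030 + 71 days = October 14, 2030.
From June 8, 2030 through June 10, 2030 inclusive is 3 days; tolling adds 3 days: October 14, 2030 + 3 days = October 17, 2030.
October 17, 2030 is a Thursday and not a legal holiday, so no extension applies.
The deadline is October 17, 2030; the filing on October 18, 2030 is after that date.

No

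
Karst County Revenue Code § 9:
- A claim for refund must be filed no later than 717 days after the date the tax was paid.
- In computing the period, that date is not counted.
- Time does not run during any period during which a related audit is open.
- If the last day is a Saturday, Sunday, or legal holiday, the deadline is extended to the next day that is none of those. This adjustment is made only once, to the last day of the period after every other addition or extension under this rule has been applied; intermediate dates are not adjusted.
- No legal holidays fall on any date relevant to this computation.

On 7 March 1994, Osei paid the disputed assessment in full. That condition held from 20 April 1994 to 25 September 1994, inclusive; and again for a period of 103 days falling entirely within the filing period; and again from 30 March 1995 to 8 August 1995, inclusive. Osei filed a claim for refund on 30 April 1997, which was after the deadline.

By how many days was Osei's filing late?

717 days after 7 March 1994 is February 22, 1996.
From April 20, 1994 through September 25, 1994 inclusive is 159 days; tolling adds 159 days: February 22, 1996 + 159 days = July 30, 1996.
Tolling adds 103 days: July 30, 1996 + 103 days = November 10, 1996.
From March 30, 1995 through August 8, 1995 inclusive is 132 days; tolling adds 132 days: November 10, 1996 + 132 days = March 22, 1997.
March 22, 1997 is Saturday; March 23, 1997 is Sunday. The next qualifying day is March 24, 1997.
The deadline is March 24, 1997; from March 24, 1997 to April 30, 1997 is 37 days.

37 days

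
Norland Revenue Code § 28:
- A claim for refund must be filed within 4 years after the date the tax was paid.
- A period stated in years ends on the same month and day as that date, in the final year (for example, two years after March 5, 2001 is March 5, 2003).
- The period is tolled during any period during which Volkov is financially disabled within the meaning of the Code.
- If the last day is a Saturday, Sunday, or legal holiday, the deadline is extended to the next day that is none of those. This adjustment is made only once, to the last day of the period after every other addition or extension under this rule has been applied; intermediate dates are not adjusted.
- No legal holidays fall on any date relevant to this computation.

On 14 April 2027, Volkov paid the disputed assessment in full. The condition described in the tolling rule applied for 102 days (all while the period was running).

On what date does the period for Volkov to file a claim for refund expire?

July 25, 2031

4 years after 14 April 2027 is April 14, 2031.
Tolling adds 102 days: April 14, 2031 + 102 days = July 25, 2031.
July 25, 2031 is a Friday and not a legal holiday, so no extension applies.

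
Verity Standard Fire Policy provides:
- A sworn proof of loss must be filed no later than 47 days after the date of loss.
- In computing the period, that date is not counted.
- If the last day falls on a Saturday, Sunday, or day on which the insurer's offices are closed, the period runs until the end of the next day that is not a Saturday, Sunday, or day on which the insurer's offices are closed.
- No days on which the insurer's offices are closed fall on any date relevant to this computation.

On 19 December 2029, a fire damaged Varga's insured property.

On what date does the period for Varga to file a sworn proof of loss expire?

February 4, 2030

47 days after 19 December 2029 is February 4, 2030.
February 4, 2030 is a Monday and not a day on which the insurer's offices are closed, so no extension applies.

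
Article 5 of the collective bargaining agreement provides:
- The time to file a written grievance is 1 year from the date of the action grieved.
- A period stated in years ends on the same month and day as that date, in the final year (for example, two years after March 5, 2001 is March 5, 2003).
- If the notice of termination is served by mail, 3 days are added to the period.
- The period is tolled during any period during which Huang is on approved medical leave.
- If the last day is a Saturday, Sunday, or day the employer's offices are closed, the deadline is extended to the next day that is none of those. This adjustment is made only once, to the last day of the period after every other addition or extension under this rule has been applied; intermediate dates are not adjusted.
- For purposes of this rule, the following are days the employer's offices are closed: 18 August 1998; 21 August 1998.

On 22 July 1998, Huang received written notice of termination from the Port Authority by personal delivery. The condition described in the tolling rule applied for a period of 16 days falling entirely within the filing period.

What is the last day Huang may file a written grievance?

August 9, 1999

1 year after 22 July 1998 is July 22, 1999.
Service was not by mail, so no mail extension applies.
Tolling adds 16 days: July 22, 1999 + 16 days = August 7, 1999.
August 7, 1999 is Saturday; August 8, 1999 is Sunday. The next qualifying day is August 9, 1999.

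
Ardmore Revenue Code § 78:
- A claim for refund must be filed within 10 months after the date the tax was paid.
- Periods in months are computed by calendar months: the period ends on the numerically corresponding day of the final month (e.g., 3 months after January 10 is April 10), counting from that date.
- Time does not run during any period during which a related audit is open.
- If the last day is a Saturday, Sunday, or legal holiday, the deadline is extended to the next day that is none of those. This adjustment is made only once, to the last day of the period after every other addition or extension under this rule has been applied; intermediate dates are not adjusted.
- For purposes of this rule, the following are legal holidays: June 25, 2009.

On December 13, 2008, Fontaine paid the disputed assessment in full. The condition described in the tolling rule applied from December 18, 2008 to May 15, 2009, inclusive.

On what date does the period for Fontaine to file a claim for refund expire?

10 months after December 13, 2008 is October 13, 2009.
From December 18, 2008 through May 15, 2009 inclusive is 149 days; tolling adds 149 days: October 13, 2009 + 149 days = March 11, 2010.
March 11, 2010 is a Thursday and not a legal holiday, so no extension applies.

March 11, 2010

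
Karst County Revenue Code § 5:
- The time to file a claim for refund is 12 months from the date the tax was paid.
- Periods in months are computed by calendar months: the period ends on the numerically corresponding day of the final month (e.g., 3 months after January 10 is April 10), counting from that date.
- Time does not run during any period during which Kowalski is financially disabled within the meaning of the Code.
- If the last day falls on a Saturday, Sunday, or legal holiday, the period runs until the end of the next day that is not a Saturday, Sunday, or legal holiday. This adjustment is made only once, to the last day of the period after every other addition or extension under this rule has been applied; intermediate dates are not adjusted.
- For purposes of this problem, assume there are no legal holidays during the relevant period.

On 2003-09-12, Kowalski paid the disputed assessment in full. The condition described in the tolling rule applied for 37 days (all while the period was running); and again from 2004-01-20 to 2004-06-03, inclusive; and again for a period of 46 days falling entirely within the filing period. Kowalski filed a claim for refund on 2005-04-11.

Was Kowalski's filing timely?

Yes

12 months after 2003-09-12 is September 12, 2004.
Tolling adds 37 days: September 12, 2004 + 37 days = October 19, 2004.
From January 20, 2004 through June 3, 2004 inclusive is 136 days; tolling adds 136 days: October 19, 2004 + 136 days = March 4, 2005.
Tolling adds 46 days: March 4, 2005 + 46 days = April 19, 2005.
April 19, 2005 is a Tuesday and not a legal holiday, so no extension applies.
The deadline is April 19, 2005; the filing on April 11, 2005 is on or before that date.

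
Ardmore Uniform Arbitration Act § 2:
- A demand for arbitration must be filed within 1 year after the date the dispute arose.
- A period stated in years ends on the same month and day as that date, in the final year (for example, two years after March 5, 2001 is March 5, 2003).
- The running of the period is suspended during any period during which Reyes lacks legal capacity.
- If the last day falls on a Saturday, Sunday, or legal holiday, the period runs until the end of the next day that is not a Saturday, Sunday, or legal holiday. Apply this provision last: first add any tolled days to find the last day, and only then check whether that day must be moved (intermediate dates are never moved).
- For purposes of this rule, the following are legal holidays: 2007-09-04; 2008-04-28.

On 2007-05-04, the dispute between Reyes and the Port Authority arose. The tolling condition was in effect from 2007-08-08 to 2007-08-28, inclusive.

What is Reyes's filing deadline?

May 26, 2008

1 year after 2007-05-04 is May 4, 2008.
From August 8, 2007 through August 28, 2007 inclusive is 21 days; tolling adds 21 days: May 4, 2008 + 21 days = May 25, 2008.
May 25, 2008 is Sunday. The next qualifying day is May 26, 2008.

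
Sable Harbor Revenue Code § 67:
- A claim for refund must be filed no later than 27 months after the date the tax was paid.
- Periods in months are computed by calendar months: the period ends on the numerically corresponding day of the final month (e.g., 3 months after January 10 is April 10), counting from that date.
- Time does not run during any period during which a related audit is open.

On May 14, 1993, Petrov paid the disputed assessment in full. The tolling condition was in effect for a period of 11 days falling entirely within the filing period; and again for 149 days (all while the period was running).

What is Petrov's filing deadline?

27 months after May 14, 1993 is August 14, 1995.
Tolling adds 11 days: August 14, 1995 + 11 days = August 25, 1995.
Tolling adds 149 days: August 25, 1995 + 149 days = January 21, 1996.

January 21, 1996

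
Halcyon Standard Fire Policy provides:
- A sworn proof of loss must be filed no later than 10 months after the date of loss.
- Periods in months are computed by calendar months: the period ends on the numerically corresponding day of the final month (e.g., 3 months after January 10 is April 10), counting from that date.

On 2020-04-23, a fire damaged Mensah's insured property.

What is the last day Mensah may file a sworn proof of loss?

10 months after 2020-04-23 is February 23, 2021.

February 23, 2021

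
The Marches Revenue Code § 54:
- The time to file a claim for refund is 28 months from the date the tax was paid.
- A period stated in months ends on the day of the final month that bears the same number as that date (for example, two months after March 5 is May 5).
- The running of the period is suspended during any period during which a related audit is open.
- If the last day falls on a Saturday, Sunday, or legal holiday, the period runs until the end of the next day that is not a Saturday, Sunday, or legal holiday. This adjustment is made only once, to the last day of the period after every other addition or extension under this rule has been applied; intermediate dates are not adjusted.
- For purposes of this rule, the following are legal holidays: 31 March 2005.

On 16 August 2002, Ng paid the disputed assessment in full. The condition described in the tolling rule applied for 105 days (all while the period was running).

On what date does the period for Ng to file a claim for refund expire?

28 months after 16 August 2002 is December 16, 2004.
Tolling adds 105 days: December 16, 2004 + 105 days = March 31, 2005.
March 31, 2005 is a listed holiday. The next qualifying day is April 1, 2005.

April 1, 2005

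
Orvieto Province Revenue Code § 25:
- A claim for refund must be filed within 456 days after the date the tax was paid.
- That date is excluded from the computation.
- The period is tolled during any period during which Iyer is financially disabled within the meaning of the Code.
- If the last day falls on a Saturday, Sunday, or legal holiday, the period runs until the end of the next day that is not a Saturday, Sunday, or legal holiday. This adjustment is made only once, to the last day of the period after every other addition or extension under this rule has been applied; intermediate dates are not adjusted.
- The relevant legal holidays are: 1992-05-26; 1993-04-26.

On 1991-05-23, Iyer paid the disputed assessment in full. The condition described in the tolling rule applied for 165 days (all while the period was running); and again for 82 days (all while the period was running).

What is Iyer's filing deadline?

456 days after 1991-05-23 is August 21, 1992.
Tolling adds 165 days: August 21, 1992 + 165 days = February 2, 1993.
Tolling adds 82 days: February 2, 1993 + 82 days = April 25, 1993.
April 25, 1993 is Sunday; April 26, 1993 is a listed holiday. The next qualifying day is April 27, 1993.

April 27, 1993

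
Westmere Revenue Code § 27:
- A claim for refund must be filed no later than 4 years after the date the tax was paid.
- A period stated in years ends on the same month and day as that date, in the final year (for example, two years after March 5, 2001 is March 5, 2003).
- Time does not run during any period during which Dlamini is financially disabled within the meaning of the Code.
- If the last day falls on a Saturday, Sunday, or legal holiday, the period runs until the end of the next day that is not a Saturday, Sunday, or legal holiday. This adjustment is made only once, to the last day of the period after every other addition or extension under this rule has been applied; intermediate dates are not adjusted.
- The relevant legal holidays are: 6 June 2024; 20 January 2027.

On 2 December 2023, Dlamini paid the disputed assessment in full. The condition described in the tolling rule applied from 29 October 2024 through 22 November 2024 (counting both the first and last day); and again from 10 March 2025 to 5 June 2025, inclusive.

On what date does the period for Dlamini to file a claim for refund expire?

4 years after 2 December 2023 is December 2, 2027.
From October 29, 2024 through November 22, 2024 inclusive is 25 days; tolling adds 25 days: December 2, 2027 + 25 days = December 27, 2027.
From March 10, 2025 through June 5, 2025 inclusive is 88 days; tolling adds 88 days: December 27, 2027 + 88 days = March 24, 2028.
March 24, 2028 is a Friday and not a legal holiday, so no extension applies.

March 24, 2028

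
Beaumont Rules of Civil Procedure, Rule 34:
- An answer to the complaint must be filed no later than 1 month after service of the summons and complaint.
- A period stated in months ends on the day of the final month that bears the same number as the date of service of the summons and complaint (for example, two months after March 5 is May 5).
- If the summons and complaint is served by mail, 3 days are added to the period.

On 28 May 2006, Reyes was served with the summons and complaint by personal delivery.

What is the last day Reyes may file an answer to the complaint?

June 28, 2006

1 month after 28 May 2006 is June 28, 2006.
Service was not by mail, so no mail extension applies.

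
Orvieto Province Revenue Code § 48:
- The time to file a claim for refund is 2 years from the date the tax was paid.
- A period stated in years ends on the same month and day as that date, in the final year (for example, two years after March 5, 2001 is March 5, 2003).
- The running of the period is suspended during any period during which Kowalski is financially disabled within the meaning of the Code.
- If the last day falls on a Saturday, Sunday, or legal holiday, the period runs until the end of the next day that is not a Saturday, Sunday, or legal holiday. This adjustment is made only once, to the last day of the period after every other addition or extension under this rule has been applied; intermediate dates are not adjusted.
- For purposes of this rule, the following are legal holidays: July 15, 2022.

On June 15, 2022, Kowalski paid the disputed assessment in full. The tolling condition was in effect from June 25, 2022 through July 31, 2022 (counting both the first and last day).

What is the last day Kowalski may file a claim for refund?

2 years after June 15, 2022 is June 15, 2024.
From June 25, 2022 through July 31, 2022 inclusive is 37 days; tolling adds 37 days: June 15, 2024 + 37 days = July 22, 2024.
July 22, 2024 is a Monday and not a legal holiday, so no extension applies.

July 22, 2024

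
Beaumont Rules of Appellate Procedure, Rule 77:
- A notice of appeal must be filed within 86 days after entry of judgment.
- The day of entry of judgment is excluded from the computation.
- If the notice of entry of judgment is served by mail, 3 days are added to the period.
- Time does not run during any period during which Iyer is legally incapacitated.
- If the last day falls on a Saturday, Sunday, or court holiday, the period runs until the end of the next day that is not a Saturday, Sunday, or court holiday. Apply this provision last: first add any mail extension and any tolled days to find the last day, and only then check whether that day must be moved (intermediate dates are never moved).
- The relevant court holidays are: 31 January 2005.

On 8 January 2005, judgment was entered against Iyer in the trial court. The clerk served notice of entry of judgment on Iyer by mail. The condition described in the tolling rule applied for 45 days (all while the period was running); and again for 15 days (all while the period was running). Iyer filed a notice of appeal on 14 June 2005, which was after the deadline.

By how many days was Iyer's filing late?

8 days

86 days after 8 January 2005 is April 4, 2005.
Service was by mail, adding 3 days: April 4, 2005 + 3 days = April 7, 2005.
Tolling adds 45 days: April 7, 2005 + 45 days = May 22, 2005.
Tolling adds 15 days: May 22, 2005 + 15 days = June 6, 2005.
June 6, 2005 is a Monday and not a court holiday, so no extension applies.
The deadline is June 6, 2005; from June 6, 2005 to June 14, 2005 is 8 days.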